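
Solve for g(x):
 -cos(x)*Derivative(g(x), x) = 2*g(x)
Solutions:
 g(x) = C1*(sin(x) - 1)/(sin(x) + 1)


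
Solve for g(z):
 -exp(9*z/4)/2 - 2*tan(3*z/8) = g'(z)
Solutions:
 g(z) = C1 - 2*exp(9*z/4)/9 + 16*log(cos(3*z/8))/3


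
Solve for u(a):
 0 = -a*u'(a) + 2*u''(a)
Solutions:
 u(a) = C1 + C2*erfi(a/2)


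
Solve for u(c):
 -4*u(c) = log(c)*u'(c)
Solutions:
 u(c) = C1*exp(-4*li(c))


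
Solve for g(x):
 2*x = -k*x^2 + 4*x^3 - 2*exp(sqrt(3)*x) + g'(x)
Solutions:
 g(x) = C1 + k*x^3/3 - x^4 + x^2 + 2*sqrt(3)*exp(sqrt(3)*x)/3


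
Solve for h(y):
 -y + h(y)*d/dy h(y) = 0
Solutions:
 h(y) = -sqrt(C1 + y^2)
 h(y) = sqrt(C1 + y^2)


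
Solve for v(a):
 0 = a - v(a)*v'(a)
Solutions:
 v(a) = -sqrt(C1 + a^2)
 v(a) = sqrt(C1 + a^2)


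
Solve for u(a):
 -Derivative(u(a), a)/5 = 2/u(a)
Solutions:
 u(a) = -sqrt(C1 - 20*a)
 u(a) = sqrt(C1 - 20*a)


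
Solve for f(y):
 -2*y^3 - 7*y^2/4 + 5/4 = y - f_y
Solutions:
 f(y) = C1 + y^4/2 + 7*y^3/12 + y^2/2 - 5*y/4


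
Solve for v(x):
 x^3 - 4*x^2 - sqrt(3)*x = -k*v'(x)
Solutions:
 v(x) = C1 - x^4/(4*k) + 4*x^3/(3*k) + sqrt(3)*x^2/(2*k)


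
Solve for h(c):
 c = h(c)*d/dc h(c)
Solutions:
 h(c) = -sqrt(C1 + c^2)
 h(c) = sqrt(C1 + c^2)


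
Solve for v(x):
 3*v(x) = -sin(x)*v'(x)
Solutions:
 v(x) = C1*(cos(x) + 1)^(3/2)/(cos(x) - 1)^(3/2)


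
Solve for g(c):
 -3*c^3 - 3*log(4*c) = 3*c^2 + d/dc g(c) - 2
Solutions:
 g(c) = C1 - 3*c^4/4 - c^3 - 3*c*log(c) - c*log(64) + 5*c


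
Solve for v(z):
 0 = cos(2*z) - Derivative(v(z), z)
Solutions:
 v(z) = C1 + sin(2*z)/2


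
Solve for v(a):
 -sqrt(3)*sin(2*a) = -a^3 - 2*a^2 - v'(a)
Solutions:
 v(a) = C1 - a^4/4 - 2*a^3/3 - sqrt(3)*cos(2*a)/2


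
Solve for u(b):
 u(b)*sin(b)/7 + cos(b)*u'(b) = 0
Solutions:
 u(b) = C1*cos(b)^(1/7)


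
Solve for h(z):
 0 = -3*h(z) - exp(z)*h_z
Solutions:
 h(z) = C1*exp(3*exp(-z))


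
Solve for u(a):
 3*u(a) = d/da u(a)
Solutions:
 u(a) = C1*exp(3*a)


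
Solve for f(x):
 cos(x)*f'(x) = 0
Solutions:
 f(x) = C1


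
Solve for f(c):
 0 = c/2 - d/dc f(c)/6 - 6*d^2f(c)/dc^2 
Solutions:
 f(c) = C1 + C2*exp(-c/36) + 3*c^2/2 - 108*c


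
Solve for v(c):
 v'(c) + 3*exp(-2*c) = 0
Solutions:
 v(c) = C1 + 3*exp(-2*c)/2


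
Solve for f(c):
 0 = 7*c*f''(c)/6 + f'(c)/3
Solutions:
 f(c) = C1 + C2*c^(5/7)


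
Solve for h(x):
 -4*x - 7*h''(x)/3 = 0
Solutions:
 h(x) = C1 + C2*x - 2*x^3/7


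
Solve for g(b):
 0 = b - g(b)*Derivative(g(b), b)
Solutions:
 g(b) = -sqrt(C1 + b^2)
 g(b) = sqrt(C1 + b^2)


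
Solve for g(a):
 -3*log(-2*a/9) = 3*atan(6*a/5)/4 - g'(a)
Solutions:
 g(a) = C1 + 3*a*log(-a) + 3*a*atan(6*a/5)/4 - 6*a*log(3) - 3*a + 3*a*log(2) - 5*log(36*a^2 + 25)/16


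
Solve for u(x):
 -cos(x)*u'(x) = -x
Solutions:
 u(x) = C1 + Integral(x/cos(x), x)


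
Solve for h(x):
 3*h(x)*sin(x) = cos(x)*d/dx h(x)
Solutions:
 h(x) = C1/cos(x)^3


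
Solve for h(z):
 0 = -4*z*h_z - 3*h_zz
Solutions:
 h(z) = C1 + C2*erf(sqrt(6)*z/3)


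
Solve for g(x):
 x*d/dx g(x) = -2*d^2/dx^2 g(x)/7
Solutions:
 g(x) = C1 + C2*erf(sqrt(7)*x/2)


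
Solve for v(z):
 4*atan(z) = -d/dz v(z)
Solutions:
 v(z) = C1 - 4*z*atan(z) + 2*log(z^2 + 1)


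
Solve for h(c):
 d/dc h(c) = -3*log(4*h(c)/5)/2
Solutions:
 2*Integral(1/(log(_y) - log(5) + 2*log(2)), (_y, h(c)))/3 = C1 - c


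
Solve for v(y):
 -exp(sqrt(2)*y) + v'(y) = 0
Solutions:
 v(y) = C1 + sqrt(2)*exp(sqrt(2)*y)/2


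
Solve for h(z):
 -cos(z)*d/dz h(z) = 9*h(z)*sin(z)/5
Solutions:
 h(z) = C1*cos(z)^(9/5)


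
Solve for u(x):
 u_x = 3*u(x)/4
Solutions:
 u(x) = C1*exp(3*x/4)


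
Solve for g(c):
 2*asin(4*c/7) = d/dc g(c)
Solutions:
 g(c) = C1 + 2*c*asin(4*c/7) + sqrt(49 - 16*c^2)/2


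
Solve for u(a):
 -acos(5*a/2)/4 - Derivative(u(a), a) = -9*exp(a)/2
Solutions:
 u(a) = C1 - a*acos(5*a/2)/4 + sqrt(4 - 25*a^2)/20 + 9*exp(a)/2


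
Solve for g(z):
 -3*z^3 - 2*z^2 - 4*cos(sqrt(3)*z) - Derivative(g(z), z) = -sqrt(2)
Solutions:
 g(z) = C1 - 3*z^4/4 - 2*z^3/3 + sqrt(2)*z - 4*sqrt(3)*sin(sqrt(3)*z)/3


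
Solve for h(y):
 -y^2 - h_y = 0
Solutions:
 h(y) = C1 - y^3/3


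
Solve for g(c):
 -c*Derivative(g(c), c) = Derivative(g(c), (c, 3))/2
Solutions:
 g(c) = C1 + Integral(C2*airyai(-2^(1/3)*c) + C3*airybi(-2^(1/3)*c), c)


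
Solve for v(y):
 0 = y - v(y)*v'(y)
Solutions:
 v(y) = -sqrt(C1 + y^2)
 v(y) = sqrt(C1 + y^2)


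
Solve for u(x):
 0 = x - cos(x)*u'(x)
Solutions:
 u(x) = C1 + Integral(x/cos(x), x)


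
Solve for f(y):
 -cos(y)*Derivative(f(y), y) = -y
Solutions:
 f(y) = C1 + Integral(y/cos(y), y)


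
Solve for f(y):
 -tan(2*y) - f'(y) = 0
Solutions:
 f(y) = C1 + log(cos(2*y))/2


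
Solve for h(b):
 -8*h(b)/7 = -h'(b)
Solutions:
 h(b) = C1*exp(8*b/7)


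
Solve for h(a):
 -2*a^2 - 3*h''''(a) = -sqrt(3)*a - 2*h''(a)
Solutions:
 h(a) = C1 + C2*a + C3*exp(-sqrt(6)*a/3) + C4*exp(sqrt(6)*a/3) + a^4/12 - sqrt(3)*a^3/12 + 3*a^2/2


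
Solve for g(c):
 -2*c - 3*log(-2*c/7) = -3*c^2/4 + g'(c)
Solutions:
 g(c) = C1 + c^3/4 - c^2 - 3*c*log(-c) + 3*c*(-log(2) + 1 + log(7))


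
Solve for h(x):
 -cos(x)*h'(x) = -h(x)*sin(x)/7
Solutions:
 h(x) = C1/cos(x)^(1/7)


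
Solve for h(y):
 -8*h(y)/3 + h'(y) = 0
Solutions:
 h(y) = C1*exp(8*y/3)


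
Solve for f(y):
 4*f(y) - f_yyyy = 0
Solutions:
 f(y) = C1*exp(-sqrt(2)*y) + C2*exp(sqrt(2)*y) + C3*sin(sqrt(2)*y) + C4*cos(sqrt(2)*y)


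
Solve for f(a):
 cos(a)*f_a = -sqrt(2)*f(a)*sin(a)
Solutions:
 f(a) = C1*cos(a)^(sqrt(2))


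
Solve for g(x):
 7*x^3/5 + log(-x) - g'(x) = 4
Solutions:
 g(x) = C1 + 7*x^4/20 + x*log(-x) - 5*x


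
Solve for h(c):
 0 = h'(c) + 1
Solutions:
 h(c) = C1 - c


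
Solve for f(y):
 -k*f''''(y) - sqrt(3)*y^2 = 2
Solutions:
 f(y) = C1 + C2*y + C3*y^2 + C4*y^3 - sqrt(3)*y^6/(360*k) - y^4/(12*k)


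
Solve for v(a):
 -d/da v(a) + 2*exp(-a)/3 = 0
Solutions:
 v(a) = C1 - 2*exp(-a)/3


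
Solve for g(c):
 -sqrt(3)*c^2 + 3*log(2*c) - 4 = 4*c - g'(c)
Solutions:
 g(c) = C1 + sqrt(3)*c^3/3 + 2*c^2 - 3*c*log(c) - c*log(8) + 7*c


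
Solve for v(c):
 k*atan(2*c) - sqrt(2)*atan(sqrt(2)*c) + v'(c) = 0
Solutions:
 v(c) = C1 - k*(c*atan(2*c) - log(4*c^2 + 1)/4) + sqrt(2)*(c*atan(sqrt(2)*c) - sqrt(2)*log(2*c^2 + 1)/4)


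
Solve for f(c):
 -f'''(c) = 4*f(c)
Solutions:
 f(c) = C3*exp(-2^(2/3)*c) + (C1*sin(2^(2/3)*sqrt(3)*c/2) + C2*cos(2^(2/3)*sqrt(3)*c/2))*exp(2^(2/3)*c/2)


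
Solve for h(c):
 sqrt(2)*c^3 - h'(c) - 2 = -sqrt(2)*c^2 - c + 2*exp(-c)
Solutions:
 h(c) = C1 + sqrt(2)*c^4/4 + sqrt(2)*c^3/3 + c^2/2 - 2*c + 2*exp(-c)


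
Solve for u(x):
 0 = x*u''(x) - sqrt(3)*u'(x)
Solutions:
 u(x) = C1 + C2*x^(1 + sqrt(3))


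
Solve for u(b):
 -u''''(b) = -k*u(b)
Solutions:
 u(b) = C1*exp(-b*k^(1/4)) + C2*exp(b*k^(1/4)) + C3*exp(-I*b*k^(1/4)) + C4*exp(I*b*k^(1/4))


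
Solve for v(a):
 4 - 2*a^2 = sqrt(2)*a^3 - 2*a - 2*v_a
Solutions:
 v(a) = C1 + sqrt(2)*a^4/8 + a^3/3 - a^2/2 - 2*a


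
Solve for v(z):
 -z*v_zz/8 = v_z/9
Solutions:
 v(z) = C1 + C2*z^(1/9)


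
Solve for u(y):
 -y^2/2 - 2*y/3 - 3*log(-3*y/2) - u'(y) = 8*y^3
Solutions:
 u(y) = C1 - 2*y^4 - y^3/6 - y^2/3 - 3*y*log(-y) + 3*y*(-log(3) + log(2) + 1)


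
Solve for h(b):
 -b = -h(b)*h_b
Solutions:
 h(b) = -sqrt(C1 + b^2)
 h(b) = sqrt(C1 + b^2)


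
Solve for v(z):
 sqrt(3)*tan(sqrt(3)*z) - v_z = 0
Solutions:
 v(z) = C1 - log(cos(sqrt(3)*z))


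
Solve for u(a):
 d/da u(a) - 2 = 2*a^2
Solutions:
 u(a) = C1 + 2*a^3/3 + 2*a


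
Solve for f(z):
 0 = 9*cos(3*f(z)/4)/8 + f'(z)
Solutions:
 9*z/8 - 2*log(sin(3*f(z)/4) - 1)/3 + 2*log(sin(3*f(z)/4) + 1)/3 = C1


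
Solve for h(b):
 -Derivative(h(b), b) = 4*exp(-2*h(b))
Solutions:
 h(b) = log(-sqrt(C1 - 8*b))
 h(b) = log(C1 - 8*b)/2


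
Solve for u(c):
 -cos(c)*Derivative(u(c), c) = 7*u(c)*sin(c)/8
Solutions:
 u(c) = C1*cos(c)^(7/8)


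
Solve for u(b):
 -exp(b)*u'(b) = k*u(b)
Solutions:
 u(b) = C1*exp(k*exp(-b))


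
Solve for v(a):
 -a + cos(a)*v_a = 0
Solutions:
 v(a) = C1 + Integral(a/cos(a), a)


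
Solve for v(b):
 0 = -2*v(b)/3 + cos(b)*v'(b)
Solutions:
 v(b) = C1*(sin(b) + 1)^(1/3)/(sin(b) - 1)^(1/3)


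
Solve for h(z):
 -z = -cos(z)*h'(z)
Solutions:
 h(z) = C1 + Integral(z/cos(z), z)


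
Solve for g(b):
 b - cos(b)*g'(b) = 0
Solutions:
 g(b) = C1 + Integral(b/cos(b), b)


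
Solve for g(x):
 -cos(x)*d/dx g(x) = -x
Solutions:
 g(x) = C1 + Integral(x/cos(x), x)


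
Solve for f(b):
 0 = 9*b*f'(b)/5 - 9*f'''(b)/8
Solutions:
 f(b) = C1 + Integral(C2*airyai(2*5^(2/3)*b/5) + C3*airybi(2*5^(2/3)*b/5), b)


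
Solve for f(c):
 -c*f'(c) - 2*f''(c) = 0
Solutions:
 f(c) = C1 + C2*erf(c/2)


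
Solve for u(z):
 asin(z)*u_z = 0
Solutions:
 u(z) = C1


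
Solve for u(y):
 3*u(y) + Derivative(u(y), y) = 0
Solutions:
 u(y) = C1*exp(-3*y)


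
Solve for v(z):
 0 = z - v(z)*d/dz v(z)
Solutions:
 v(z) = -sqrt(C1 + z^2)
 v(z) = sqrt(C1 + z^2)


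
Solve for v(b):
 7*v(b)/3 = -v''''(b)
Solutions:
 v(b) = (C1*sin(sqrt(2)*3^(3/4)*7^(1/4)*b/6) + C2*cos(sqrt(2)*3^(3/4)*7^(1/4)*b/6))*exp(-sqrt(2)*3^(3/4)*7^(1/4)*b/6) + (C3*sin(sqrt(2)*3^(3/4)*7^(1/4)*b/6) + C4*cos(sqrt(2)*3^(3/4)*7^(1/4)*b/6))*exp(sqrt(2)*3^(3/4)*7^(1/4)*b/6)


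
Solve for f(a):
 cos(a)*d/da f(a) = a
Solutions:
 f(a) = C1 + Integral(a/cos(a), a)


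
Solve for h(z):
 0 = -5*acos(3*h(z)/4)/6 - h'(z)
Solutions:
 Integral(1/acos(3*_y/4), (_y, h(z))) = C1 - 5*z/6


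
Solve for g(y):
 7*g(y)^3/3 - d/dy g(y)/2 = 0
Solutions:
 g(y) = -sqrt(6)*sqrt(-1/(C1 + 14*y))/2
 g(y) = sqrt(6)*sqrt(-1/(C1 + 14*y))/2


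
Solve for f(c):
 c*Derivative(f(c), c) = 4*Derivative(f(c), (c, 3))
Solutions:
 f(c) = C1 + Integral(C2*airyai(2^(1/3)*c/2) + C3*airybi(2^(1/3)*c/2), c)


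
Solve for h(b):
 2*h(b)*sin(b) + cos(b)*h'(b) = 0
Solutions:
 h(b) = C1*cos(b)^2


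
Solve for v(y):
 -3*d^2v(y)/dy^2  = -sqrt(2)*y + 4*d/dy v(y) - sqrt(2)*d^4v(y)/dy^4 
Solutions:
 v(y) = C1 + C2*exp(-y*(sqrt(2)/(sqrt(2 - sqrt(2)/4) + sqrt(2))^(1/3) + 2*(sqrt(2 - sqrt(2)/4) + sqrt(2))^(1/3))/4)*sin(y*(-sqrt(6)/(sqrt(2 - sqrt(2)/4) + sqrt(2))^(1/3) + 2*sqrt(3)*(sqrt(2 - sqrt(2)/4) + sqrt(2))^(1/3))/4) + C3*exp(-y*(sqrt(2)/(sqrt(2 - sqrt(2)/4) + sqrt(2))^(1/3) + 2*(sqrt(2 - sqrt(2)/4) + sqrt(2))^(1/3))/4)*cos(y*(-sqrt(6)/(sqrt(2 - sqrt(2)/4) + sqrt(2))^(1/3) + 2*sqrt(3)*(sqrt(2 - sqrt(2)/4) + sqrt(2))^(1/3))/4) + C4*exp(y*(sqrt(2)/(2*(sqrt(2 - sqrt(2)/4) + sqrt(2))^(1/3)) + (sqrt(2 - sqrt(2)/4) + sqrt(2))^(1/3))) + sqrt(2)*y^2/8 - 3*sqrt(2)*y/16


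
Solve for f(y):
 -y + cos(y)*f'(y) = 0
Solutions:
 f(y) = C1 + Integral(y/cos(y), y)


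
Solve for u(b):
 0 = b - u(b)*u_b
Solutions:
 u(b) = -sqrt(C1 + b^2)
 u(b) = sqrt(C1 + b^2)


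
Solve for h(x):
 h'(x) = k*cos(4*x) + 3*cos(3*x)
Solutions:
 h(x) = C1 + k*sin(4*x)/4 + sin(3*x)


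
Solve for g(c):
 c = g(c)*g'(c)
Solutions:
 g(c) = -sqrt(C1 + c^2)
 g(c) = sqrt(C1 + c^2)


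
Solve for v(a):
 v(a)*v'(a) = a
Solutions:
 v(a) = -sqrt(C1 + a^2)
 v(a) = sqrt(C1 + a^2)


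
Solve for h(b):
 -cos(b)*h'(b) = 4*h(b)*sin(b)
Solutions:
 h(b) = C1*cos(b)^4


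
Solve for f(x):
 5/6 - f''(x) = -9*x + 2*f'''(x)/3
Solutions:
 f(x) = C1 + C2*x + C3*exp(-3*x/2) + 3*x^3/2 - 31*x^2/12


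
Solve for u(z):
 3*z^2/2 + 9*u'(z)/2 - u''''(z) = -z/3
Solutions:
 u(z) = C1 + C4*exp(6^(2/3)*z/2) - z^3/9 - z^2/27 + (C2*sin(3*2^(2/3)*3^(1/6)*z/4) + C3*cos(3*2^(2/3)*3^(1/6)*z/4))*exp(-6^(2/3)*z/4)


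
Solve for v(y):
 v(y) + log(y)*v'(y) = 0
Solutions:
 v(y) = C1*exp(-li(y))


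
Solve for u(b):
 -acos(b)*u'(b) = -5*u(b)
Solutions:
 u(b) = C1*exp(5*Integral(1/acos(b), b))


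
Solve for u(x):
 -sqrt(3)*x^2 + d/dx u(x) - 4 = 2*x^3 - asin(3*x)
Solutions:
 u(x) = C1 + x^4/2 + sqrt(3)*x^3/3 - x*asin(3*x) + 4*x - sqrt(1 - 9*x^2)/3


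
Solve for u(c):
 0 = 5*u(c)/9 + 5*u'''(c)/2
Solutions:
 u(c) = C3*exp(-6^(1/3)*c/3) + (C1*sin(2^(1/3)*3^(5/6)*c/6) + C2*cos(2^(1/3)*3^(5/6)*c/6))*exp(6^(1/3)*c/6)


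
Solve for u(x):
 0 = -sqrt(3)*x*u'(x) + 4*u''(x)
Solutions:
 u(x) = C1 + C2*erfi(sqrt(2)*3^(1/4)*x/4)


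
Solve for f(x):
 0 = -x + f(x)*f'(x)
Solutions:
 f(x) = -sqrt(C1 + x^2)
 f(x) = sqrt(C1 + x^2)


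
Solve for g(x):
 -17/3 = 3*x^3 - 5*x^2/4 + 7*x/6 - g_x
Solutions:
 g(x) = C1 + 3*x^4/4 - 5*x^3/12 + 7*x^2/12 + 17*x/3


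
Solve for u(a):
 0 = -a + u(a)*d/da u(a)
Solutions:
 u(a) = -sqrt(C1 + a^2)
 u(a) = sqrt(C1 + a^2)


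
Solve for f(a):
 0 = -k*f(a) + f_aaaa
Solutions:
 f(a) = C1*exp(-a*k^(1/4)) + C2*exp(a*k^(1/4)) + C3*exp(-I*a*k^(1/4)) + C4*exp(I*a*k^(1/4))


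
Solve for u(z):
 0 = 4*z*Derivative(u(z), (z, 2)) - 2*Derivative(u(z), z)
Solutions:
 u(z) = C1 + C2*z^(3/2)


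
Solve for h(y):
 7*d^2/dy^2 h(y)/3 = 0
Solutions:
 h(y) = C1 + C2*y


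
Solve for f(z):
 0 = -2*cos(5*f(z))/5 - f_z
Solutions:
 f(z) = -asin((C1 + exp(4*z))/(C1 - exp(4*z)))/5 + pi/5
 f(z) = asin((C1 + exp(4*z))/(C1 - exp(4*z)))/5


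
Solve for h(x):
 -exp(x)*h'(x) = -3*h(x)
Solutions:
 h(x) = C1*exp(-3*exp(-x))


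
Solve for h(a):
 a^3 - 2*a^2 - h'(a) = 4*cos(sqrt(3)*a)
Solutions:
 h(a) = C1 + a^4/4 - 2*a^3/3 - 4*sqrt(3)*sin(sqrt(3)*a)/3


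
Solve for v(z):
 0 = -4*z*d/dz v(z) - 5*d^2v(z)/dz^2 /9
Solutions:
 v(z) = C1 + C2*erf(3*sqrt(10)*z/5)


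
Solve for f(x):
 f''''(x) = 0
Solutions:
 f(x) = C1 + C2*x + C3*x^2 + C4*x^3


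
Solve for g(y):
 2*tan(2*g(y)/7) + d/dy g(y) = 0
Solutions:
 g(y) = -7*asin(C1*exp(-4*y/7))/2 + 7*pi/2
 g(y) = 7*asin(C1*exp(-4*y/7))/2


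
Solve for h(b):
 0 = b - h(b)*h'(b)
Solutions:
 h(b) = -sqrt(C1 + b^2)
 h(b) = sqrt(C1 + b^2)


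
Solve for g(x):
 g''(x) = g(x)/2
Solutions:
 g(x) = C1*exp(-sqrt(2)*x/2) + C2*exp(sqrt(2)*x/2)


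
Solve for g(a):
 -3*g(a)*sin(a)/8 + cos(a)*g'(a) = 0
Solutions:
 g(a) = C1/cos(a)^(3/8)


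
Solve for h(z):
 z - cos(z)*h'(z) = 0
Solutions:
 h(z) = C1 + Integral(z/cos(z), z)


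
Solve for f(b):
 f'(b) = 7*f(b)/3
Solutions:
 f(b) = C1*exp(7*b/3)


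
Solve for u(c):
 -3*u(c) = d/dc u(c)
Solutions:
 u(c) = C1*exp(-3*c)


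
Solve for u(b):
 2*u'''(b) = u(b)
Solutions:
 u(b) = C3*exp(2^(2/3)*b/2) + (C1*sin(2^(2/3)*sqrt(3)*b/4) + C2*cos(2^(2/3)*sqrt(3)*b/4))*exp(-2^(2/3)*b/4)


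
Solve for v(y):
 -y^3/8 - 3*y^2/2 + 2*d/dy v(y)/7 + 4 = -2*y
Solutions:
 v(y) = C1 + 7*y^4/64 + 7*y^3/4 - 7*y^2/2 - 14*y


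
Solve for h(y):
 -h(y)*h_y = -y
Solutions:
 h(y) = -sqrt(C1 + y^2)
 h(y) = sqrt(C1 + y^2)


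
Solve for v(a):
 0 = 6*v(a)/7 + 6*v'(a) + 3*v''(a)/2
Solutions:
 v(a) = C1*exp(2*a*(-1 + sqrt(42)/7)) + C2*exp(-2*a*(sqrt(42)/7 + 1))


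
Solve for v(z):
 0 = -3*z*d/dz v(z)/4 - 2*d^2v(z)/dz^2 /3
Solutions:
 v(z) = C1 + C2*erf(3*z/4)


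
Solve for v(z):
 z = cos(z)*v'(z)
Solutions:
 v(z) = C1 + Integral(z/cos(z), z)


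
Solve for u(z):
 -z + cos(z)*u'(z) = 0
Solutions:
 u(z) = C1 + Integral(z/cos(z), z)


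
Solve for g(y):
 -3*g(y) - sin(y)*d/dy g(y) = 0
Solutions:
 g(y) = C1*(cos(y) + 1)^(3/2)/(cos(y) - 1)^(3/2)


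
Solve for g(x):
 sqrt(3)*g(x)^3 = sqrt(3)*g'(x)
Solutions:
 g(x) = -sqrt(2)*sqrt(-1/(C1 + x))/2
 g(x) = sqrt(2)*sqrt(-1/(C1 + x))/2


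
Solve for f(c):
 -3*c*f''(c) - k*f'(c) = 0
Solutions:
 f(c) = C1 + c^(1 - re(k)/3)*(C2*sin(log(c)*Abs(im(k))/3) + C3*cos(log(c)*im(k)/3))


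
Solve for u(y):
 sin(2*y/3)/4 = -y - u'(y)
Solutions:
 u(y) = C1 - y^2/2 + 3*cos(2*y/3)/8


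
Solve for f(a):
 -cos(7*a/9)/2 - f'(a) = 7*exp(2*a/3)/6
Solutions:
 f(a) = C1 - 7*exp(2*a/3)/4 - 9*sin(7*a/9)/14


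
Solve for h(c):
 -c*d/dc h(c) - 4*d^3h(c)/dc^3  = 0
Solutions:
 h(c) = C1 + Integral(C2*airyai(-2^(1/3)*c/2) + C3*airybi(-2^(1/3)*c/2), c)


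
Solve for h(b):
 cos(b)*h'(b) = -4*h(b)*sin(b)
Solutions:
 h(b) = C1*cos(b)^4


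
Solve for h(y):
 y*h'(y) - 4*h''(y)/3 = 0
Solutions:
 h(y) = C1 + C2*erfi(sqrt(6)*y/4)


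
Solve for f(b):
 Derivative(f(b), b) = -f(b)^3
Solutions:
 f(b) = -sqrt(2)*sqrt(-1/(C1 - b))/2
 f(b) = sqrt(2)*sqrt(-1/(C1 - b))/2


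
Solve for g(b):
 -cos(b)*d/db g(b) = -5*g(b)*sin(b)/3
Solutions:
 g(b) = C1/cos(b)^(5/3)


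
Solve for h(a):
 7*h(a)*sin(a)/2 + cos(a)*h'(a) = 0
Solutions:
 h(a) = C1*cos(a)^(7/2)


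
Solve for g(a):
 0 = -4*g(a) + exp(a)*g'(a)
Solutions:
 g(a) = C1*exp(-4*exp(-a))


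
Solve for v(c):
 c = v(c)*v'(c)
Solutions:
 v(c) = -sqrt(C1 + c^2)
 v(c) = sqrt(C1 + c^2)


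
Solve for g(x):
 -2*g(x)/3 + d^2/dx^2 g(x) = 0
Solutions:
 g(x) = C1*exp(-sqrt(6)*x/3) + C2*exp(sqrt(6)*x/3)


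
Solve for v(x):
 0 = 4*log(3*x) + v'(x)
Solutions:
 v(x) = C1 - 4*x*log(x) - x*log(81) + 4*x


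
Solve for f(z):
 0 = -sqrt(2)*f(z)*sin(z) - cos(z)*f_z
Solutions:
 f(z) = C1*cos(z)^(sqrt(2))


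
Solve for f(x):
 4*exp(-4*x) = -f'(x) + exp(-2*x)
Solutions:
 f(x) = C1 - exp(-2*x)/2 + exp(-4*x)


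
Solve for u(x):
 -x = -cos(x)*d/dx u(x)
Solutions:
 u(x) = C1 + Integral(x/cos(x), x)


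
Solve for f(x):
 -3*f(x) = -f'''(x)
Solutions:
 f(x) = C3*exp(3^(1/3)*x) + (C1*sin(3^(5/6)*x/2) + C2*cos(3^(5/6)*x/2))*exp(-3^(1/3)*x/2)


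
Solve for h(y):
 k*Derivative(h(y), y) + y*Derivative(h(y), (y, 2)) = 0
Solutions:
 h(y) = C1 + y^(1 - re(k))*(C2*sin(log(y)*Abs(im(k))) + C3*cos(log(y)*im(k)))


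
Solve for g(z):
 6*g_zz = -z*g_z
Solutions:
 g(z) = C1 + C2*erf(sqrt(3)*z/6)


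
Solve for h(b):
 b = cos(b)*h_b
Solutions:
 h(b) = C1 + Integral(b/cos(b), b)


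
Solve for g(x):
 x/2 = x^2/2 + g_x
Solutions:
 g(x) = C1 - x^3/6 + x^2/4


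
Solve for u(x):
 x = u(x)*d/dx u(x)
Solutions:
 u(x) = -sqrt(C1 + x^2)
 u(x) = sqrt(C1 + x^2)


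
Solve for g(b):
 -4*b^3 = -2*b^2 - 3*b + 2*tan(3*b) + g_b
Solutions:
 g(b) = C1 - b^4 + 2*b^3/3 + 3*b^2/2 + 2*log(cos(3*b))/3


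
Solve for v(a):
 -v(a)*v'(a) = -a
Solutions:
 v(a) = -sqrt(C1 + a^2)
 v(a) = sqrt(C1 + a^2)


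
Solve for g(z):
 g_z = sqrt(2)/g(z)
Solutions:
 g(z) = -sqrt(C1 + 2*sqrt(2)*z)
 g(z) = sqrt(C1 + 2*sqrt(2)*z)


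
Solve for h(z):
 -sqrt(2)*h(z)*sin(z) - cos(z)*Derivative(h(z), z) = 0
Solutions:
 h(z) = C1*cos(z)^(sqrt(2))


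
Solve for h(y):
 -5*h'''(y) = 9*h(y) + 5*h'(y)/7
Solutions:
 h(y) = C1*exp(y*(-10*3^(2/3)*490^(1/3)/(3969 + sqrt(15755061))^(1/3) + 2100^(1/3)*(3969 + sqrt(15755061))^(1/3))/420)*sin(3^(1/6)*y*(30*490^(1/3)/(3969 + sqrt(15755061))^(1/3) + 3^(2/3)*700^(1/3)*(3969 + sqrt(15755061))^(1/3))/420) + C2*exp(y*(-10*3^(2/3)*490^(1/3)/(3969 + sqrt(15755061))^(1/3) + 2100^(1/3)*(3969 + sqrt(15755061))^(1/3))/420)*cos(3^(1/6)*y*(30*490^(1/3)/(3969 + sqrt(15755061))^(1/3) + 3^(2/3)*700^(1/3)*(3969 + sqrt(15755061))^(1/3))/420) + C3*exp(-y*(-10*3^(2/3)*490^(1/3)/(3969 + sqrt(15755061))^(1/3) + 2100^(1/3)*(3969 + sqrt(15755061))^(1/3))/210)


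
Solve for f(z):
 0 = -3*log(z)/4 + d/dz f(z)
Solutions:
 f(z) = C1 + 3*z*log(z)/4 - 3*z/4


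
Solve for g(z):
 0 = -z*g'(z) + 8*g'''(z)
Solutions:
 g(z) = C1 + Integral(C2*airyai(z/2) + C3*airybi(z/2), z)


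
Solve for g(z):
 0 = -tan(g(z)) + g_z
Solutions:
 g(z) = pi - asin(C1*exp(z))
 g(z) = asin(C1*exp(z))


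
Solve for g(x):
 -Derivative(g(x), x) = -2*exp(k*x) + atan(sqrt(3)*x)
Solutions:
 g(x) = C1 - x*atan(sqrt(3)*x) + 2*Piecewise((exp(k*x)/k, Ne(k, 0)), (x, True)) + sqrt(3)*log(3*x^2 + 1)/6


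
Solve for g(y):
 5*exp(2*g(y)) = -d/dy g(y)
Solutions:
 g(y) = log(-sqrt(-1/(C1 - 5*y))) - log(2)/2
 g(y) = log(-1/(C1 - 5*y))/2 - log(2)/2


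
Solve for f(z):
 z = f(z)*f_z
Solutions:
 f(z) = -sqrt(C1 + z^2)
 f(z) = sqrt(C1 + z^2)


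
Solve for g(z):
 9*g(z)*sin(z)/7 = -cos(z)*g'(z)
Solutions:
 g(z) = C1*cos(z)^(9/7)


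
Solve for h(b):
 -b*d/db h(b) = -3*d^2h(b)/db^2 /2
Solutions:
 h(b) = C1 + C2*erfi(sqrt(3)*b/3)


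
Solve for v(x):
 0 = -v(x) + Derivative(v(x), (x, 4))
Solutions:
 v(x) = C1*exp(-x) + C2*exp(x) + C3*sin(x) + C4*cos(x)


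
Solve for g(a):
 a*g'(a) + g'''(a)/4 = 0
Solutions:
 g(a) = C1 + Integral(C2*airyai(-2^(2/3)*a) + C3*airybi(-2^(2/3)*a), a)


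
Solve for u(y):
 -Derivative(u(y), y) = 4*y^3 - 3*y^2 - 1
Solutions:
 u(y) = C1 - y^4 + y^3 + y


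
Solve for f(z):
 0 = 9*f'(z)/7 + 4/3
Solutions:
 f(z) = C1 - 28*z/27


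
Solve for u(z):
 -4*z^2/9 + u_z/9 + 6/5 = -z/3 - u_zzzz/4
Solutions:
 u(z) = C1 + C4*exp(-2^(2/3)*3^(1/3)*z/3) + 4*z^3/3 - 3*z^2/2 - 54*z/5 + (C2*sin(2^(2/3)*3^(5/6)*z/6) + C3*cos(2^(2/3)*3^(5/6)*z/6))*exp(2^(2/3)*3^(1/3)*z/6)


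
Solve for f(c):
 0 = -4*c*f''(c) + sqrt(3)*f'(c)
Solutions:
 f(c) = C1 + C2*c^(sqrt(3)/4 + 1)


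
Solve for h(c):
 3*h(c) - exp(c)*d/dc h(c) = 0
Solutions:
 h(c) = C1*exp(-3*exp(-c))


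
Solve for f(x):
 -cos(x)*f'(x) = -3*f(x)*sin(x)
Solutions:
 f(x) = C1/cos(x)^3


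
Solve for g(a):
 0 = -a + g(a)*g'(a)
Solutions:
 g(a) = -sqrt(C1 + a^2)
 g(a) = sqrt(C1 + a^2)


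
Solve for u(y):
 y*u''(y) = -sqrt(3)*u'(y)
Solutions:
 u(y) = C1 + C2*y^(1 - sqrt(3))


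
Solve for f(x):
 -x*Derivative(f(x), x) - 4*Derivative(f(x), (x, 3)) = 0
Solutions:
 f(x) = C1 + Integral(C2*airyai(-2^(1/3)*x/2) + C3*airybi(-2^(1/3)*x/2), x)


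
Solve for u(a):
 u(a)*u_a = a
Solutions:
 u(a) = -sqrt(C1 + a^2)
 u(a) = sqrt(C1 + a^2)


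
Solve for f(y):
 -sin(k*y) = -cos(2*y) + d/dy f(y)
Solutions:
 f(y) = C1 + sin(2*y)/2 + cos(k*y)/k


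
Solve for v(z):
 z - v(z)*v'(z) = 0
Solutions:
 v(z) = -sqrt(C1 + z^2)
 v(z) = sqrt(C1 + z^2)


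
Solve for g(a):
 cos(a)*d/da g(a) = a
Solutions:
 g(a) = C1 + Integral(a/cos(a), a)


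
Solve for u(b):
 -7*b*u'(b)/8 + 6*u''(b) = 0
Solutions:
 u(b) = C1 + C2*erfi(sqrt(42)*b/24)


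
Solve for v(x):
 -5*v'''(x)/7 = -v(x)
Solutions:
 v(x) = C3*exp(5^(2/3)*7^(1/3)*x/5) + (C1*sin(sqrt(3)*5^(2/3)*7^(1/3)*x/10) + C2*cos(sqrt(3)*5^(2/3)*7^(1/3)*x/10))*exp(-5^(2/3)*7^(1/3)*x/10)


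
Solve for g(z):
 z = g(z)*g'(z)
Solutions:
 g(z) = -sqrt(C1 + z^2)
 g(z) = sqrt(C1 + z^2)


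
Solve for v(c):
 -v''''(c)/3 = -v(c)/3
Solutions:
 v(c) = C1*exp(-c) + C2*exp(c) + C3*sin(c) + C4*cos(c)


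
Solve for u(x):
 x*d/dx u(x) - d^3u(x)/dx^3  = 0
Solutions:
 u(x) = C1 + Integral(C2*airyai(x) + C3*airybi(x), x)


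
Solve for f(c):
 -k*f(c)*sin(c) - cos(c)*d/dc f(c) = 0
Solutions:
 f(c) = C1*exp(k*log(cos(c)))


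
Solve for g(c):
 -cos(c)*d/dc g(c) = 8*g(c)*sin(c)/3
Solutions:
 g(c) = C1*cos(c)^(8/3)


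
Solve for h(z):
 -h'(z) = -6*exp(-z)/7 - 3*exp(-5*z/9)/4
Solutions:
 h(z) = C1 - 6*exp(-z)/7 - 27*exp(-5*z/9)/20


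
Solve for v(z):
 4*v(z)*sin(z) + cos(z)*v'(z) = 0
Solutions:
 v(z) = C1*cos(z)^4


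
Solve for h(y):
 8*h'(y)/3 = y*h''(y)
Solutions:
 h(y) = C1 + C2*y^(11/3)


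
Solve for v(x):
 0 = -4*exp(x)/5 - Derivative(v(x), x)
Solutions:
 v(x) = C1 - 4*exp(x)/5


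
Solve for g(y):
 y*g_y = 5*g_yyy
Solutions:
 g(y) = C1 + Integral(C2*airyai(5^(2/3)*y/5) + C3*airybi(5^(2/3)*y/5), y)


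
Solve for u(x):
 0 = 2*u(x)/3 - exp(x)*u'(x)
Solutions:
 u(x) = C1*exp(-2*exp(-x)/3)


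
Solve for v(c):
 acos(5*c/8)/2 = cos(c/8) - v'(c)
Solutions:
 v(c) = C1 - c*acos(5*c/8)/2 + sqrt(64 - 25*c^2)/10 + 8*sin(c/8)


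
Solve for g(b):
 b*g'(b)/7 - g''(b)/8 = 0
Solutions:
 g(b) = C1 + C2*erfi(2*sqrt(7)*b/7)


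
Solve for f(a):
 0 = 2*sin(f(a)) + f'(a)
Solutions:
 f(a) = -acos((-C1 - exp(4*a))/(C1 - exp(4*a))) + 2*pi
 f(a) = acos((-C1 - exp(4*a))/(C1 - exp(4*a)))


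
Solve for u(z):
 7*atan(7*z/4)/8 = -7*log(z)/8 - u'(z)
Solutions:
 u(z) = C1 - 7*z*log(z)/8 - 7*z*atan(7*z/4)/8 + 7*z/8 + log(49*z^2 + 16)/4


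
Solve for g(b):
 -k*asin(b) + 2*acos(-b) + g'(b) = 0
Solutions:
 g(b) = C1 - 2*b*acos(-b) + k*(b*asin(b) + sqrt(1 - b^2)) - 2*sqrt(1 - b^2)


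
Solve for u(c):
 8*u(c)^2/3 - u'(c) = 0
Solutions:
 u(c) = -3/(C1 + 8*c)


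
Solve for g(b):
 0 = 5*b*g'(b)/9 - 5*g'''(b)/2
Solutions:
 g(b) = C1 + Integral(C2*airyai(6^(1/3)*b/3) + C3*airybi(6^(1/3)*b/3), b)


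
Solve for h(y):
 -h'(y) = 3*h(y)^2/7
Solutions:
 h(y) = 7/(C1 + 3*y)


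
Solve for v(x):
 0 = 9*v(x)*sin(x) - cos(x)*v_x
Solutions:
 v(x) = C1/cos(x)^9


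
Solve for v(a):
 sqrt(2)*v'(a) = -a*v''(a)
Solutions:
 v(a) = C1 + C2*a^(1 - sqrt(2))


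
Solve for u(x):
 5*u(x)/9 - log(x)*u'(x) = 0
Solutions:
 u(x) = C1*exp(5*li(x)/9)


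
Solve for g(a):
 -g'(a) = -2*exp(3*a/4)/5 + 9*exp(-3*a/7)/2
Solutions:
 g(a) = C1 + 8*exp(3*a/4)/15 + 21*exp(-3*a/7)/2


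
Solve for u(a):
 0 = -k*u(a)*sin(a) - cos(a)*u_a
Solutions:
 u(a) = C1*exp(k*log(cos(a)))


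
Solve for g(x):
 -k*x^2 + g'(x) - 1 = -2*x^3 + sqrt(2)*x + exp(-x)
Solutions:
 g(x) = C1 + k*x^3/3 - x^4/2 + sqrt(2)*x^2/2 + x - exp(-x)


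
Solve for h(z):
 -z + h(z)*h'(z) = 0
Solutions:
 h(z) = -sqrt(C1 + z^2)
 h(z) = sqrt(C1 + z^2)


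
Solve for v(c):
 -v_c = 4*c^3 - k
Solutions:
 v(c) = C1 - c^4 + c*k


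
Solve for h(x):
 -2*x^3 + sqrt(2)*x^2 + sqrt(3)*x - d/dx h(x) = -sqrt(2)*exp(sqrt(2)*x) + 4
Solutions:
 h(x) = C1 - x^4/2 + sqrt(2)*x^3/3 + sqrt(3)*x^2/2 - 4*x + exp(sqrt(2)*x)


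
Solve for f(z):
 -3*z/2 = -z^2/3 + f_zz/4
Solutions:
 f(z) = C1 + C2*z + z^4/9 - z^3


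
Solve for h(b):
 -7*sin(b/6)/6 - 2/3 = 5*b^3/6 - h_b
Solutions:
 h(b) = C1 + 5*b^4/24 + 2*b/3 - 7*cos(b/6)


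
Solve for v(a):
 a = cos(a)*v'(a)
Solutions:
 v(a) = C1 + Integral(a/cos(a), a)


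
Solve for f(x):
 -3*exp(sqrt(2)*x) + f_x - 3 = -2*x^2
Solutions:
 f(x) = C1 - 2*x^3/3 + 3*x + 3*sqrt(2)*exp(sqrt(2)*x)/2


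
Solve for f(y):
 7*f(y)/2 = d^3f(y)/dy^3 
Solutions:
 f(y) = C3*exp(2^(2/3)*7^(1/3)*y/2) + (C1*sin(2^(2/3)*sqrt(3)*7^(1/3)*y/4) + C2*cos(2^(2/3)*sqrt(3)*7^(1/3)*y/4))*exp(-2^(2/3)*7^(1/3)*y/4)


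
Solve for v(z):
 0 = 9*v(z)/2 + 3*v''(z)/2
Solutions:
 v(z) = C1*sin(sqrt(3)*z) + C2*cos(sqrt(3)*z)


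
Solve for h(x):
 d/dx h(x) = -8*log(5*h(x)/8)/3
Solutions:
 -3*Integral(1/(-log(_y) - log(5) + 3*log(2)), (_y, h(x)))/8 = C1 - x


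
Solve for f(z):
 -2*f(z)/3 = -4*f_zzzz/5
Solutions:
 f(z) = C1*exp(-5^(1/4)*6^(3/4)*z/6) + C2*exp(5^(1/4)*6^(3/4)*z/6) + C3*sin(5^(1/4)*6^(3/4)*z/6) + C4*cos(5^(1/4)*6^(3/4)*z/6)


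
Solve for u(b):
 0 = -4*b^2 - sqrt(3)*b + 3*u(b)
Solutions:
 u(b) = b*(4*b + sqrt(3))/3


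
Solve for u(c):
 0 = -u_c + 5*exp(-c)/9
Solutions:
 u(c) = C1 - 5*exp(-c)/9


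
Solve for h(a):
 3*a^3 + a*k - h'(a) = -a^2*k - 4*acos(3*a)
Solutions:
 h(a) = C1 + 3*a^4/4 + a^3*k/3 + a^2*k/2 + 4*a*acos(3*a) - 4*sqrt(1 - 9*a^2)/3


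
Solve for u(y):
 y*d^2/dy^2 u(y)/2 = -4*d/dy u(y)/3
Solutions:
 u(y) = C1 + C2/y^(5/3)


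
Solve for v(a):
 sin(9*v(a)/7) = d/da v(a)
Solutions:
 -a + 7*log(cos(9*v(a)/7) - 1)/18 - 7*log(cos(9*v(a)/7) + 1)/18 = C1


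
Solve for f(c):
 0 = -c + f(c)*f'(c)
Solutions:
 f(c) = -sqrt(C1 + c^2)
 f(c) = sqrt(C1 + c^2)


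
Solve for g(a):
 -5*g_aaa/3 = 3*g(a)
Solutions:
 g(a) = C3*exp(-15^(2/3)*a/5) + (C1*sin(3*3^(1/6)*5^(2/3)*a/10) + C2*cos(3*3^(1/6)*5^(2/3)*a/10))*exp(15^(2/3)*a/10)


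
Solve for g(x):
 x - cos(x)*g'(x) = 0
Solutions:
 g(x) = C1 + Integral(x/cos(x), x)


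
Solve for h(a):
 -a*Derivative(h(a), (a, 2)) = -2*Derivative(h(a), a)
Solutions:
 h(a) = C1 + C2*a^3


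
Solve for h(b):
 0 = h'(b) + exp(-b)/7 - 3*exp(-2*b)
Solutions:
 h(b) = C1 + exp(-b)/7 - 3*exp(-2*b)/2


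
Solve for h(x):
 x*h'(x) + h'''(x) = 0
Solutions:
 h(x) = C1 + Integral(C2*airyai(-x) + C3*airybi(-x), x)


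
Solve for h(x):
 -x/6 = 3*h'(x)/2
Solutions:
 h(x) = C1 - x^2/18


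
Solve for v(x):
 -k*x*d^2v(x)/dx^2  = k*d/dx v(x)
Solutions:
 v(x) = C1 + C2*log(x)


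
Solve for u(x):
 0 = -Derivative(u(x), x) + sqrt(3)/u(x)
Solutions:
 u(x) = -sqrt(C1 + 2*sqrt(3)*x)
 u(x) = sqrt(C1 + 2*sqrt(3)*x)


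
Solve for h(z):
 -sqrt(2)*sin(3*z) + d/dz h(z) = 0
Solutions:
 h(z) = C1 - sqrt(2)*cos(3*z)/3


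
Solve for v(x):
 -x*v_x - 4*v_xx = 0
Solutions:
 v(x) = C1 + C2*erf(sqrt(2)*x/4)


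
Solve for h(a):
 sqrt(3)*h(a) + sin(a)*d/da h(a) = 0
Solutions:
 h(a) = C1*(cos(a) + 1)^(sqrt(3)/2)/(cos(a) - 1)^(sqrt(3)/2)


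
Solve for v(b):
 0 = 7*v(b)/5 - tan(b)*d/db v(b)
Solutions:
 v(b) = C1*sin(b)^(7/5)


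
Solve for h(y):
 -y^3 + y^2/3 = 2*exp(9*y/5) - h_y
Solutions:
 h(y) = C1 + y^4/4 - y^3/9 + 10*exp(9*y/5)/9


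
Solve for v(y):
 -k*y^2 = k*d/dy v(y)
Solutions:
 v(y) = C1 - y^3/3


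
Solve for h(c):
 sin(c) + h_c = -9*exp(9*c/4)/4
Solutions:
 h(c) = C1 - exp(c)^(9/4) + cos(c)


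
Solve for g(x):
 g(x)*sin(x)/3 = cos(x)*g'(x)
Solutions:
 g(x) = C1/cos(x)^(1/3)


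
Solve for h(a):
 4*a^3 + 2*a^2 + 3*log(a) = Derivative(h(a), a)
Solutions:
 h(a) = C1 + a^4 + 2*a^3/3 + 3*a*log(a) - 3*a


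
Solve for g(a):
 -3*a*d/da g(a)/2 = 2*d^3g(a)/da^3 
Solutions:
 g(a) = C1 + Integral(C2*airyai(-6^(1/3)*a/2) + C3*airybi(-6^(1/3)*a/2), a)


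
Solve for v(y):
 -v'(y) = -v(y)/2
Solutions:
 v(y) = C1*exp(y/2)


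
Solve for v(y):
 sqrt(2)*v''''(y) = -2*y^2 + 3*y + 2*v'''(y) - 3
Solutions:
 v(y) = C1 + C2*y + C3*y^2 + C4*exp(sqrt(2)*y) + y^5/60 + y^4*(-3 + 2*sqrt(2))/48 + y^3*(10 - 3*sqrt(2))/24


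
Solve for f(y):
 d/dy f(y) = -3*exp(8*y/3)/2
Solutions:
 f(y) = C1 - 9*exp(8*y/3)/16


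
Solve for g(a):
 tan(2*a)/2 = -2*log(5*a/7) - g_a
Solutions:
 g(a) = C1 - 2*a*log(a) - 2*a*log(5) + 2*a + 2*a*log(7) + log(cos(2*a))/4


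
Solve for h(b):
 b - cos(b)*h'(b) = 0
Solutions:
 h(b) = C1 + Integral(b/cos(b), b)


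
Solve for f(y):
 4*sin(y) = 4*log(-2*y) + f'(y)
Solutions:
 f(y) = C1 - 4*y*log(-y) - 4*y*log(2) + 4*y - 4*cos(y)


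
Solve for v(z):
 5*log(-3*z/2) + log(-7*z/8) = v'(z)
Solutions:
 v(z) = C1 + 6*z*log(-z) + z*(-6 - 8*log(2) + log(1701))


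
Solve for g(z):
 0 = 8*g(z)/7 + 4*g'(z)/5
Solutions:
 g(z) = C1*exp(-10*z/7)


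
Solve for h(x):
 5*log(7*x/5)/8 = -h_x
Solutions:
 h(x) = C1 - 5*x*log(x)/8 - 5*x*log(7)/8 + 5*x/8 + 5*x*log(5)/8


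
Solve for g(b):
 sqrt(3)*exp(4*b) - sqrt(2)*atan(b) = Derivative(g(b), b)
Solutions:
 g(b) = C1 - sqrt(2)*(b*atan(b) - log(b^2 + 1)/2) + sqrt(3)*exp(4*b)/4


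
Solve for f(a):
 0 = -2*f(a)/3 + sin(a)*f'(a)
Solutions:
 f(a) = C1*(cos(a) - 1)^(1/3)/(cos(a) + 1)^(1/3)


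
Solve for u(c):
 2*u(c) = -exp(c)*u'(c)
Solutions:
 u(c) = C1*exp(2*exp(-c))


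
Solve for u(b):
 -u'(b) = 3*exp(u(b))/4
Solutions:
 u(b) = log(1/(C1 + 3*b)) + 2*log(2)


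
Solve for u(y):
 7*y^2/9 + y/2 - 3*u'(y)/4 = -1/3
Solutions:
 u(y) = C1 + 28*y^3/81 + y^2/3 + 4*y/9


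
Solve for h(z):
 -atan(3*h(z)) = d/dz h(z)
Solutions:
 Integral(1/atan(3*_y), (_y, h(z))) = C1 - z


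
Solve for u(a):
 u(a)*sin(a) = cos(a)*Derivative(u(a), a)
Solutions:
 u(a) = C1/cos(a)


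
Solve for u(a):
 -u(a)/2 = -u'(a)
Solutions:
 u(a) = C1*exp(a/2)


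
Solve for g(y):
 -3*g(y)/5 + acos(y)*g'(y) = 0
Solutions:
 g(y) = C1*exp(3*Integral(1/acos(y), y)/5)


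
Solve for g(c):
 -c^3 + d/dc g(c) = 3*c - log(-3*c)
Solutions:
 g(c) = C1 + c^4/4 + 3*c^2/2 - c*log(-c) + c*(1 - log(3))


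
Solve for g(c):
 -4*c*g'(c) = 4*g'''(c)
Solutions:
 g(c) = C1 + Integral(C2*airyai(-c) + C3*airybi(-c), c)


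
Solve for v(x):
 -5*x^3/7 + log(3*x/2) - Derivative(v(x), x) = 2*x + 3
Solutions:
 v(x) = C1 - 5*x^4/28 - x^2 + x*log(x) - 4*x + x*log(3/2)


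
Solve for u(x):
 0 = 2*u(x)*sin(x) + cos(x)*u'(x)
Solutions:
 u(x) = C1*cos(x)^2


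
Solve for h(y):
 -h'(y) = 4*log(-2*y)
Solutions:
 h(y) = C1 - 4*y*log(-y) + 4*y*(1 - log(2))


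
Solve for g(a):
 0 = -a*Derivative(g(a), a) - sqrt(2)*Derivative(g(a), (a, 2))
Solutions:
 g(a) = C1 + C2*erf(2^(1/4)*a/2)


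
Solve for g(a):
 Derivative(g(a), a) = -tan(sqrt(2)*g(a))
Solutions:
 g(a) = sqrt(2)*(pi - asin(C1*exp(-sqrt(2)*a)))/2
 g(a) = sqrt(2)*asin(C1*exp(-sqrt(2)*a))/2


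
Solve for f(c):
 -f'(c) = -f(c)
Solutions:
 f(c) = C1*exp(c)


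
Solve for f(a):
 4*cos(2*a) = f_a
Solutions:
 f(a) = C1 + 2*sin(2*a)


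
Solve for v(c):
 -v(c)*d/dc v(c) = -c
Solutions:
 v(c) = -sqrt(C1 + c^2)
 v(c) = sqrt(C1 + c^2)


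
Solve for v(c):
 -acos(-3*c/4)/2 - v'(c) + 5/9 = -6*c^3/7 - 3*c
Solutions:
 v(c) = C1 + 3*c^4/14 + 3*c^2/2 - c*acos(-3*c/4)/2 + 5*c/9 - sqrt(16 - 9*c^2)/6


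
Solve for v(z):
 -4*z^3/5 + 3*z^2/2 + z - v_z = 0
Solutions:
 v(z) = C1 - z^4/5 + z^3/2 + z^2/2


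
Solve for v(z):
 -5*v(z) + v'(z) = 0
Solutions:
 v(z) = C1*exp(5*z)


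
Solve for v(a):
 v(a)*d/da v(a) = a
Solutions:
 v(a) = -sqrt(C1 + a^2)
 v(a) = sqrt(C1 + a^2)


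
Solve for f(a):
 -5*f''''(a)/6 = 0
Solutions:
 f(a) = C1 + C2*a + C3*a^2 + C4*a^3


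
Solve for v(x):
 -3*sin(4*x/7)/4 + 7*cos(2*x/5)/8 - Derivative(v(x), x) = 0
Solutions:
 v(x) = C1 + 35*sin(2*x/5)/16 + 21*cos(4*x/7)/16


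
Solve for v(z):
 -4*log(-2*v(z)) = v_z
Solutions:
 Integral(1/(log(-_y) + log(2)), (_y, v(z)))/4 = C1 - z


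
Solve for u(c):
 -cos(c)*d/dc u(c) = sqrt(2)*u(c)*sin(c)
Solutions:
 u(c) = C1*cos(c)^(sqrt(2))


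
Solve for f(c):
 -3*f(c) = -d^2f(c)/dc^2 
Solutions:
 f(c) = C1*exp(-sqrt(3)*c) + C2*exp(sqrt(3)*c)


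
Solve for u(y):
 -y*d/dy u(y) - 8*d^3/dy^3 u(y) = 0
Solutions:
 u(y) = C1 + Integral(C2*airyai(-y/2) + C3*airybi(-y/2), y)


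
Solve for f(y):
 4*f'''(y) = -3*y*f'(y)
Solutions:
 f(y) = C1 + Integral(C2*airyai(-6^(1/3)*y/2) + C3*airybi(-6^(1/3)*y/2), y)


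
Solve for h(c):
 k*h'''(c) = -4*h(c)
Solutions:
 h(c) = C1*exp(2^(2/3)*c*(-1/k)^(1/3)) + C2*exp(2^(2/3)*c*(-1/k)^(1/3)*(-1 + sqrt(3)*I)/2) + C3*exp(-2^(2/3)*c*(-1/k)^(1/3)*(1 + sqrt(3)*I)/2)


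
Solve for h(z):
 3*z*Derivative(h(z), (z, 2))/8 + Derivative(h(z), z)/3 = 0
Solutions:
 h(z) = C1 + C2*z^(1/9)


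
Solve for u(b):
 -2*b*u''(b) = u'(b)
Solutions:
 u(b) = C1 + C2*sqrt(b)


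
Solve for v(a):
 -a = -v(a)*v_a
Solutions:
 v(a) = -sqrt(C1 + a^2)
 v(a) = sqrt(C1 + a^2)


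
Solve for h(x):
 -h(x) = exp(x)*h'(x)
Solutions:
 h(x) = C1*exp(exp(-x))


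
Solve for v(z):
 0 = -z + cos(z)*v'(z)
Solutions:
 v(z) = C1 + Integral(z/cos(z), z)


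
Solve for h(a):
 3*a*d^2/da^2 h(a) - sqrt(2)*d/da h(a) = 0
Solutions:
 h(a) = C1 + C2*a^(sqrt(2)/3 + 1)


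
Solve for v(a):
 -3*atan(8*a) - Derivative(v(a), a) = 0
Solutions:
 v(a) = C1 - 3*a*atan(8*a) + 3*log(64*a^2 + 1)/16


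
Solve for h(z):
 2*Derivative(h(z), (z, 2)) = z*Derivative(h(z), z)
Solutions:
 h(z) = C1 + C2*erfi(z/2)


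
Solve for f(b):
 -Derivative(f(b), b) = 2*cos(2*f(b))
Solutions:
 f(b) = -asin((C1 + exp(8*b))/(C1 - exp(8*b)))/2 + pi/2
 f(b) = asin((C1 + exp(8*b))/(C1 - exp(8*b)))/2


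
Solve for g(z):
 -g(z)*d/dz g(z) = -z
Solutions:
 g(z) = -sqrt(C1 + z^2)
 g(z) = sqrt(C1 + z^2)


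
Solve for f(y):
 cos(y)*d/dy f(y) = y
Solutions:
 f(y) = C1 + Integral(y/cos(y), y)


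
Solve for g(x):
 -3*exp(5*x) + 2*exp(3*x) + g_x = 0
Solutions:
 g(x) = C1 + 3*exp(5*x)/5 - 2*exp(3*x)/3


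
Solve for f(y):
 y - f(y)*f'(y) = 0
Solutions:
 f(y) = -sqrt(C1 + y^2)
 f(y) = sqrt(C1 + y^2)


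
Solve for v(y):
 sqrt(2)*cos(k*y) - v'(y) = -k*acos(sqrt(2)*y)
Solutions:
 v(y) = C1 + k*(y*acos(sqrt(2)*y) - sqrt(2)*sqrt(1 - 2*y^2)/2) + sqrt(2)*Piecewise((sin(k*y)/k, Ne(k, 0)), (y, True))


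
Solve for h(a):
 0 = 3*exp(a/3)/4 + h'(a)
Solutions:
 h(a) = C1 - 9*exp(a/3)/4


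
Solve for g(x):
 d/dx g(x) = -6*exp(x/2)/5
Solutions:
 g(x) = C1 - 12*exp(x/2)/5


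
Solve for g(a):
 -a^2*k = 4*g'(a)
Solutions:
 g(a) = C1 - a^3*k/12


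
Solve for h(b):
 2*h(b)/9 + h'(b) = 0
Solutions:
 h(b) = C1*exp(-2*b/9)


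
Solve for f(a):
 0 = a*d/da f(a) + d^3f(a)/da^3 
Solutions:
 f(a) = C1 + Integral(C2*airyai(-a) + C3*airybi(-a), a)


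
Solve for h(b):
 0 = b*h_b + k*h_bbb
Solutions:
 h(b) = C1 + Integral(C2*airyai(b*(-1/k)^(1/3)) + C3*airybi(b*(-1/k)^(1/3)), b)


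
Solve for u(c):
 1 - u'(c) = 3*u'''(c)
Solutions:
 u(c) = C1 + C2*sin(sqrt(3)*c/3) + C3*cos(sqrt(3)*c/3) + c


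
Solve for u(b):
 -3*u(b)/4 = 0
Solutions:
 u(b) = 0


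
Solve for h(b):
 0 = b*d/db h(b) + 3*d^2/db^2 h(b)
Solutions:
 h(b) = C1 + C2*erf(sqrt(6)*b/6)


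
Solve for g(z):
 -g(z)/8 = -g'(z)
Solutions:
 g(z) = C1*exp(z/8)


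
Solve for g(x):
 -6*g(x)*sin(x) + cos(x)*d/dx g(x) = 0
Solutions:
 g(x) = C1/cos(x)^6


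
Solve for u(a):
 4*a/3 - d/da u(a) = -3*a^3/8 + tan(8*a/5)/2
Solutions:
 u(a) = C1 + 3*a^4/32 + 2*a^2/3 + 5*log(cos(8*a/5))/16


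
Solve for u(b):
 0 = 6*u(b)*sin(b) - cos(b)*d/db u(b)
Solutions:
 u(b) = C1/cos(b)^6


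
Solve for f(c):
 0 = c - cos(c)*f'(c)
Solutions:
 f(c) = C1 + Integral(c/cos(c), c)


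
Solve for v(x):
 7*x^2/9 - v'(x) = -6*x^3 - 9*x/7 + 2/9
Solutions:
 v(x) = C1 + 3*x^4/2 + 7*x^3/27 + 9*x^2/14 - 2*x/9


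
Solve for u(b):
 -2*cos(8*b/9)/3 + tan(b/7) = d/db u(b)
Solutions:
 u(b) = C1 - 7*log(cos(b/7)) - 3*sin(8*b/9)/4


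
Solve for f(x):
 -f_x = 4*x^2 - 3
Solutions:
 f(x) = C1 - 4*x^3/3 + 3*x


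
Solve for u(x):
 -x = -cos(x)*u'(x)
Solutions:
 u(x) = C1 + Integral(x/cos(x), x)


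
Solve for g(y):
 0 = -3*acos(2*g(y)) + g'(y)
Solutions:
 Integral(1/acos(2*_y), (_y, g(y))) = C1 + 3*y


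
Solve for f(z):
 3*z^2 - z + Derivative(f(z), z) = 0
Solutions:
 f(z) = C1 - z^3 + z^2/2


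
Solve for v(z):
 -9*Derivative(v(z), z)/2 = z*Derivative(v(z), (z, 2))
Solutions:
 v(z) = C1 + C2/z^(7/2)


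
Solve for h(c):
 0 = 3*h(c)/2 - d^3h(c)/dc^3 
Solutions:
 h(c) = C3*exp(2^(2/3)*3^(1/3)*c/2) + (C1*sin(2^(2/3)*3^(5/6)*c/4) + C2*cos(2^(2/3)*3^(5/6)*c/4))*exp(-2^(2/3)*3^(1/3)*c/4)


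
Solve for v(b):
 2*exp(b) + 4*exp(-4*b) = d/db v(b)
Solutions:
 v(b) = C1 + 2*exp(b) - exp(-4*b)


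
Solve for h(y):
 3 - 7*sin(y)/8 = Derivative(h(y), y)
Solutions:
 h(y) = C1 + 3*y + 7*cos(y)/8


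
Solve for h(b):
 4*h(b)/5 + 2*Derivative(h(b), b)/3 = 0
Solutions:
 h(b) = C1*exp(-6*b/5)


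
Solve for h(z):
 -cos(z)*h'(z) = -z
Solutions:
 h(z) = C1 + Integral(z/cos(z), z)


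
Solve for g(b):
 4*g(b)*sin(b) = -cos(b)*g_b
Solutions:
 g(b) = C1*cos(b)^4


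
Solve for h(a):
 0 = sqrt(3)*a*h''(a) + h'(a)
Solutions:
 h(a) = C1 + C2*a^(1 - sqrt(3)/3)


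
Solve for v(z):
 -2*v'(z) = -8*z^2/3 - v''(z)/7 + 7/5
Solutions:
 v(z) = C1 + C2*exp(14*z) + 4*z^3/9 + 2*z^2/21 - 1009*z/1470


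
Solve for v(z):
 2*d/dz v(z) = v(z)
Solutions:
 v(z) = C1*exp(z/2)


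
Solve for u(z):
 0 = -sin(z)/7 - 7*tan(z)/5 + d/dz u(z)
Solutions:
 u(z) = C1 - 7*log(cos(z))/5 - cos(z)/7


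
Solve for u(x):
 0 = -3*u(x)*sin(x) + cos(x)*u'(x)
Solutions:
 u(x) = C1/cos(x)^3
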